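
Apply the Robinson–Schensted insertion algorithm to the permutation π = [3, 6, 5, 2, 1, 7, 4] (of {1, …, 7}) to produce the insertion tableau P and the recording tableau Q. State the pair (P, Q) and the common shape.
P = [1, 4, 7] / [2, 5] / [3] / [6];  Q = [1, 2, 6] / [3, 7] / [4] / [5];  common shape = (3, 2, 1, 1)

Row-insert the values π_1, π_2, … into P one at a time, bumping the leftmost entry strictly greater than the inserted value down to the next row. The recording tableau Q records, in position (i, j), the step at which that cell was added to P.
  Insert 3 (step 1): P = [3];  Q = [1]
  Insert 6 (step 2): P = [3, 6];  Q = [1, 2]
  Insert 5 (step 3): P = [3, 5] / [6];  Q = [1, 2] / [3]
  Insert 2 (step 4): P = [2, 5] / [3] / [6];  Q = [1, 2] / [3] / [4]
  Insert 1 (step 5): P = [1, 5] / [2] / [3] / [6];  Q = [1, 2] / [3] / [4] / [5]
  Insert 7 (step 6): P = [1, 5, 7] / [2] / [3] / [6];  Q = [1, 2, 6] / [3] / [4] / [5]
  Insert 4 (step 7): P = [1, 4, 7] / [2, 5] / [3] / [6];  Q = [1, 2, 6] / [3, 7] / [4] / [5]
Final shape: (3, 2, 1, 1).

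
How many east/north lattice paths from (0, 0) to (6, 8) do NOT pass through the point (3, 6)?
Number of paths = 2163

Total paths from (0, 0) to (6, 8): C(14, 6) = 3003. Paths through (3, 6): (paths (0, 0) → (3, 6)) × (paths (3, 6) → (6, 8)) = C(9, 3) · C(5, 3) = 84 · 10 = 840. Avoidance count = 3003 − 840 = 2163.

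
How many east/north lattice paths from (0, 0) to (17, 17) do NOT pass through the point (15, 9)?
Number of paths = 2274768540

Total paths from (0, 0) to (17, 17): C(34, 17) = 2333606220. Paths through (15, 9): (paths (0, 0) → (15, 9)) × (paths (15, 9) → (17, 17)) = C(24, 15) · C(10, 2) = 1307504 · 45 = 58837680. Avoidance count = 2333606220 − 58837680 = 2274768540.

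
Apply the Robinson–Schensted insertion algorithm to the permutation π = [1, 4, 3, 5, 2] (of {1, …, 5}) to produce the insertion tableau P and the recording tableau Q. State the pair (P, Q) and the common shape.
P = [1, 2, 5] / [3] / [4];  Q = [1, 2, 4] / [3] / [5];  common shape = (3, 1, 1)

Row-insert the values π_1, π_2, … into P one at a time, bumping the leftmost entry strictly greater than the inserted value down to the next row. The recording tableau Q records, in position (i, j), the step at which that cell was added to P.
  Insert 1 (step 1): P = [1];  Q = [1]
  Insert 4 (step 2): P = [1, 4];  Q = [1, 2]
  Insert 3 (step 3): P = [1, 3] / [4];  Q = [1, 2] / [3]
  Insert 5 (step 4): P = [1, 3, 5] / [4];  Q = [1, 2, 4] / [3]
  Insert 2 (step 5): P = [1, 2, 5] / [3] / [4];  Q = [1, 2, 4] / [3] / [5]
Final shape: (3, 1, 1).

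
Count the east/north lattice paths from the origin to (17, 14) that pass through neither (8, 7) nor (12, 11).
Number of paths = 141074957

Inclusion–exclusion. Total paths: C(31, 17) = 265182525. Through P₁: C(15, 8)·C(16, 9) = 73616400. Through P₂: C(23, 12)·C(8, 5) = 75716368. Since P₁ is strictly southwest of P₂, a monotone path through both must visit P₁ then P₂; paths through both = C(15, 8)·C(8, 4)·C(8, 5) = 25225200. Avoid both = 265182525 − 73616400 − 75716368 + 25225200 = 141074957.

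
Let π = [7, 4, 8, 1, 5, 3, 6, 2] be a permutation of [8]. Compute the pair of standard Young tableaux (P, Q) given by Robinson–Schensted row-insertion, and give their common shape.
P = [1, 2, 6] / [3, 5] / [4, 8] / [7];  Q = [1, 3, 7] / [2, 5] / [4, 6] / [8];  common shape = (3, 2, 2, 1)

Row-insert the values π_1, π_2, … into P one at a time, bumping the leftmost entry strictly greater than the inserted value down to the next row. The recording tableau Q records, in position (i, j), the step at which that cell was added to P.
  Insert 7 (step 1): P = [7];  Q = [1]
  Insert 4 (step 2): P = [4] / [7];  Q = [1] / [2]
  Insert 8 (step 3): P = [4, 8] / [7];  Q = [1, 3] / [2]
  Insert 1 (step 4): P = [1, 8] / [4] / [7];  Q = [1, 3] / [2] / [4]
  Insert 5 (step 5): P = [1, 5] / [4, 8] / [7];  Q = [1, 3] / [2, 5] / [4]
  Insert 3 (step 6): P = [1, 3] / [4, 5] / [7, 8];  Q = [1, 3] / [2, 5] / [4, 6]
  Insert 6 (step 7): P = [1, 3, 6] / [4, 5] / [7, 8];  Q = [1, 3, 7] / [2, 5] / [4, 6]
  Insert 2 (step 8): P = [1, 2, 6] / [3, 5] / [4, 8] / [7];  Q = [1, 3, 7] / [2, 5] / [4, 6] / [8]
Final shape: (3, 2, 2, 1).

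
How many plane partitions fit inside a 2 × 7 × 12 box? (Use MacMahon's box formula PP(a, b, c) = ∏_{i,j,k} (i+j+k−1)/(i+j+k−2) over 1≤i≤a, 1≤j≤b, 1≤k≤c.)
PP(2, 7, 12) = 488259720

Evaluate the triple product over i = 1..2, j = 1..7, k = 1..12. The factors are (2/1) · (3/2) · (4/3) · (5/4) · (6/5) · (7/6) · (8/7) · (9/8) · … (168 factors total). The numerators and denominators telescope so the product is an integer; carrying out the multiplication exactly gives PP(2, 7, 12) = 488259720.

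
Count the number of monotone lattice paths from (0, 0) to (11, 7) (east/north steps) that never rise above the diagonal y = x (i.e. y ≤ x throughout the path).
Number of paths = 13260

By the reflection principle (André's argument), the number of monotone paths to (11, 7) with n ≤ m that never go above y = x is C(18, 11) − C(18, 12) = 31824 − 18564 = 13260.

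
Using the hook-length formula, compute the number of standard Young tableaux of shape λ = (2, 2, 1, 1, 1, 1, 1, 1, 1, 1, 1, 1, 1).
# SYT of shape (2, 2, 1, 1, 1, 1, 1, 1, 1, 1, 1, 1, 1) = 90

Hook-length formula: f^λ = n! / Π hook(c), product over all cells c of the Young diagram. For λ = (2, 2, 1, 1, 1, 1, 1, 1, 1, 1, 1, 1, 1), n = 15 boxes. Hook lengths by row (left-to-right, top-to-bottom): [14, 2]; [13, 1]; [11]; [10]; [9]; [8]; [7]; [6]; [5]; [4]; [3]; [2]; [1]. Product of hooks = 14529715200. So f^λ = 15! / 14529715200 = 1307674368000 / 14529715200 = 90.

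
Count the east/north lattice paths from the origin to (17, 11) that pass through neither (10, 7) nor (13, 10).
Number of paths = 11280810

Inclusion–exclusion. Total paths: C(28, 17) = 21474180. Through P₁: C(17, 10)·C(11, 7) = 6417840. Through P₂: C(23, 13)·C(5, 4) = 5720330. Since P₁ is strictly southwest of P₂, a monotone path through both must visit P₁ then P₂; paths through both = C(17, 10)·C(6, 3)·C(5, 4) = 1944800. Avoid both = 21474180 − 6417840 − 5720330 + 1944800 = 11280810.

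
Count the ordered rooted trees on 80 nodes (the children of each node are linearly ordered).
C_79 = 289450081175264899454283846029490767264392230

These ordered rooted trees are counted by the Catalan number C_n = (1/(n + 1)) · C(2n, n). For n = 79: C_79 = (1/80) · C(158, 79) = 23156006494021191956342707682359261381151378400/80 = 289450081175264899454283846029490767264392230.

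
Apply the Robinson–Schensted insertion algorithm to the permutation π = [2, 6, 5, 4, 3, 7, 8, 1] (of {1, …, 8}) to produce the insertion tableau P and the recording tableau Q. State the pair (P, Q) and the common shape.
P = [1, 3, 7, 8] / [2] / [4] / [5] / [6];  Q = [1, 2, 6, 7] / [3] / [4] / [5] / [8];  common shape = (4, 1, 1, 1, 1)

Row-insert the values π_1, π_2, … into P one at a time, bumping the leftmost entry strictly greater than the inserted value down to the next row. The recording tableau Q records, in position (i, j), the step at which that cell was added to P.
  Insert 2 (step 1): P = [2];  Q = [1]
  Insert 6 (step 2): P = [2, 6];  Q = [1, 2]
  Insert 5 (step 3): P = [2, 5] / [6];  Q = [1, 2] / [3]
  Insert 4 (step 4): P = [2, 4] / [5] / [6];  Q = [1, 2] / [3] / [4]
  Insert 3 (step 5): P = [2, 3] / [4] / [5] / [6];  Q = [1, 2] / [3] / [4] / [5]
  Insert 7 (step 6): P = [2, 3, 7] / [4] / [5] / [6];  Q = [1, 2, 6] / [3] / [4] / [5]
  Insert 8 (step 7): P = [2, 3, 7, 8] / [4] / [5] / [6];  Q = [1, 2, 6, 7] / [3] / [4] / [5]
  Insert 1 (step 8): P = [1, 3, 7, 8] / [2] / [4] / [5] / [6];  Q = [1, 2, 6, 7] / [3] / [4] / [5] / [8]
Final shape: (4, 1, 1, 1, 1).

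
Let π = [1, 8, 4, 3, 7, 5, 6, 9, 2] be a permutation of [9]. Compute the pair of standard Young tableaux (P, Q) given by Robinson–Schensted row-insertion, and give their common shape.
P = [1, 2, 5, 6, 9] / [3, 7] / [4] / [8];  Q = [1, 2, 5, 7, 8] / [3, 6] / [4] / [9];  common shape = (5, 2, 1, 1)

Row-insert the values π_1, π_2, … into P one at a time, bumping the leftmost entry strictly greater than the inserted value down to the next row. The recording tableau Q records, in position (i, j), the step at which that cell was added to P.
  Insert 1 (step 1): P = [1];  Q = [1]
  Insert 8 (step 2): P = [1, 8];  Q = [1, 2]
  Insert 4 (step 3): P = [1, 4] / [8];  Q = [1, 2] / [3]
  Insert 3 (step 4): P = [1, 3] / [4] / [8];  Q = [1, 2] / [3] / [4]
  Insert 7 (step 5): P = [1, 3, 7] / [4] / [8];  Q = [1, 2, 5] / [3] / [4]
  Insert 5 (step 6): P = [1, 3, 5] / [4, 7] / [8];  Q = [1, 2, 5] / [3, 6] / [4]
  Insert 6 (step 7): P = [1, 3, 5, 6] / [4, 7] / [8];  Q = [1, 2, 5, 7] / [3, 6] / [4]
  Insert 9 (step 8): P = [1, 3, 5, 6, 9] / [4, 7] / [8];  Q = [1, 2, 5, 7, 8] / [3, 6] / [4]
  Insert 2 (step 9): P = [1, 2, 5, 6, 9] / [3, 7] / [4] / [8];  Q = [1, 2, 5, 7, 8] / [3, 6] / [4] / [9]
Final shape: (5, 2, 1, 1).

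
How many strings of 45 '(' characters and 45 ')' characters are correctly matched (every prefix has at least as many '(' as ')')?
C_45 = 2257117854077248073253720

These balanced parentheses are counted by the Catalan number C_n = (1/(n + 1)) · C(2n, n). For n = 45: C_45 = (1/46) · C(90, 45) = 103827421287553411369671120/46 = 2257117854077248073253720.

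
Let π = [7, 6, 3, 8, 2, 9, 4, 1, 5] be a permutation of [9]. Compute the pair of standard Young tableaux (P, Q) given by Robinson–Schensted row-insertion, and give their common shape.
P = [1, 4, 5] / [2, 8, 9] / [3] / [6] / [7];  Q = [1, 4, 6] / [2, 7, 9] / [3] / [5] / [8];  common shape = (3, 3, 1, 1, 1)

Row-insert the values π_1, π_2, … into P one at a time, bumping the leftmost entry strictly greater than the inserted value down to the next row. The recording tableau Q records, in position (i, j), the step at which that cell was added to P.
  Insert 7 (step 1): P = [7];  Q = [1]
  Insert 6 (step 2): P = [6] / [7];  Q = [1] / [2]
  Insert 3 (step 3): P = [3] / [6] / [7];  Q = [1] / [2] / [3]
  Insert 8 (step 4): P = [3, 8] / [6] / [7];  Q = [1, 4] / [2] / [3]
  Insert 2 (step 5): P = [2, 8] / [3] / [6] / [7];  Q = [1, 4] / [2] / [3] / [5]
  Insert 9 (step 6): P = [2, 8, 9] / [3] / [6] / [7];  Q = [1, 4, 6] / [2] / [3] / [5]
  Insert 4 (step 7): P = [2, 4, 9] / [3, 8] / [6] / [7];  Q = [1, 4, 6] / [2, 7] / [3] / [5]
  Insert 1 (step 8): P = [1, 4, 9] / [2, 8] / [3] / [6] / [7];  Q = [1, 4, 6] / [2, 7] / [3] / [5] / [8]
  Insert 5 (step 9): P = [1, 4, 5] / [2, 8, 9] / [3] / [6] / [7];  Q = [1, 4, 6] / [2, 7, 9] / [3] / [5] / [8]
Final shape: (3, 3, 1, 1, 1).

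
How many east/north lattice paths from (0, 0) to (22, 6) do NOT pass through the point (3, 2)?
Number of paths = 288190

Total paths from (0, 0) to (22, 6): C(28, 22) = 376740. Paths through (3, 2): (paths (0, 0) → (3, 2)) × (paths (3, 2) → (22, 6)) = C(5, 3) · C(23, 19) = 10 · 8855 = 88550. Avoidance count = 376740 − 88550 = 288190.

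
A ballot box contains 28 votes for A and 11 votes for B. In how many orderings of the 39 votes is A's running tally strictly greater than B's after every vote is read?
Strict-lead orderings = 730588532

Total orderings of the 39 votes with 28 for A: C(39, 28) = 1676056044. By the Bertrand ballot formula (Cycle Lemma / reflection principle), the number of orderings in which A is strictly ahead of B throughout is (p − q)/(p + q) · C(p + q, p) = (28 − 11)/(28 + 11) · 1676056044 = 730588532.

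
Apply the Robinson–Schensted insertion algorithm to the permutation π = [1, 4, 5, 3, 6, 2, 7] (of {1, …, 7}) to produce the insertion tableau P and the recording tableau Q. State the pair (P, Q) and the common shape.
P = [1, 2, 5, 6, 7] / [3] / [4];  Q = [1, 2, 3, 5, 7] / [4] / [6];  common shape = (5, 1, 1)

Row-insert the values π_1, π_2, … into P one at a time, bumping the leftmost entry strictly greater than the inserted value down to the next row. The recording tableau Q records, in position (i, j), the step at which that cell was added to P.
  Insert 1 (step 1): P = [1];  Q = [1]
  Insert 4 (step 2): P = [1, 4];  Q = [1, 2]
  Insert 5 (step 3): P = [1, 4, 5];  Q = [1, 2, 3]
  Insert 3 (step 4): P = [1, 3, 5] / [4];  Q = [1, 2, 3] / [4]
  Insert 6 (step 5): P = [1, 3, 5, 6] / [4];  Q = [1, 2, 3, 5] / [4]
  Insert 2 (step 6): P = [1, 2, 5, 6] / [3] / [4];  Q = [1, 2, 3, 5] / [4] / [6]
  Insert 7 (step 7): P = [1, 2, 5, 6, 7] / [3] / [4];  Q = [1, 2, 3, 5, 7] / [4] / [6]
Final shape: (5, 1, 1).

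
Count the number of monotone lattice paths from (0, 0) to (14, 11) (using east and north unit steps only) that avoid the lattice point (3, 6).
Number of paths = 4090488

Total paths from (0, 0) to (14, 11): C(25, 14) = 4457400. Paths through (3, 6): (paths (0, 0) → (3, 6)) × (paths (3, 6) → (14, 11)) = C(9, 3) · C(16, 11) = 84 · 4368 = 366912. Avoidance count = 4457400 − 366912 = 4090488.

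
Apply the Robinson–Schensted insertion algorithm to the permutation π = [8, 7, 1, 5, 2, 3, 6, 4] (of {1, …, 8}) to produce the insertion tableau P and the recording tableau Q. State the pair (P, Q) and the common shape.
P = [1, 2, 3, 4] / [5, 6] / [7] / [8];  Q = [1, 4, 6, 7] / [2, 8] / [3] / [5];  common shape = (4, 2, 1, 1)

Row-insert the values π_1, π_2, … into P one at a time, bumping the leftmost entry strictly greater than the inserted value down to the next row. The recording tableau Q records, in position (i, j), the step at which that cell was added to P.
  Insert 8 (step 1): P = [8];  Q = [1]
  Insert 7 (step 2): P = [7] / [8];  Q = [1] / [2]
  Insert 1 (step 3): P = [1] / [7] / [8];  Q = [1] / [2] / [3]
  Insert 5 (step 4): P = [1, 5] / [7] / [8];  Q = [1, 4] / [2] / [3]
  Insert 2 (step 5): P = [1, 2] / [5] / [7] / [8];  Q = [1, 4] / [2] / [3] / [5]
  Insert 3 (step 6): P = [1, 2, 3] / [5] / [7] / [8];  Q = [1, 4, 6] / [2] / [3] / [5]
  Insert 6 (step 7): P = [1, 2, 3, 6] / [5] / [7] / [8];  Q = [1, 4, 6, 7] / [2] / [3] / [5]
  Insert 4 (step 8): P = [1, 2, 3, 4] / [5, 6] / [7] / [8];  Q = [1, 4, 6, 7] / [2, 8] / [3] / [5]
Final shape: (4, 2, 1, 1).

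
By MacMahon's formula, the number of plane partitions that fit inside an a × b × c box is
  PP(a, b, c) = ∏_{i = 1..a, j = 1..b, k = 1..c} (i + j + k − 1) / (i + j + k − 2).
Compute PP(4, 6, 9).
PP(4, 6, 9) = 559299781040

Evaluate the triple product over i = 1..4, j = 1..6, k = 1..9. The factors are (2/1) · (3/2) · (4/3) · (5/4) · (6/5) · (7/6) · (8/7) · (9/8) · … (216 factors total). The numerators and denominators telescope so the product is an integer; carrying out the multiplication exactly gives PP(4, 6, 9) = 559299781040.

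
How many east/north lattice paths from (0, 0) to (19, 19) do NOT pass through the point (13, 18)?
Number of paths = 33901492275

Total paths from (0, 0) to (19, 19): C(38, 19) = 35345263800. Paths through (13, 18): (paths (0, 0) → (13, 18)) × (paths (13, 18) → (19, 19)) = C(31, 13) · C(7, 6) = 206253075 · 7 = 1443771525. Avoidance count = 35345263800 − 1443771525 = 33901492275.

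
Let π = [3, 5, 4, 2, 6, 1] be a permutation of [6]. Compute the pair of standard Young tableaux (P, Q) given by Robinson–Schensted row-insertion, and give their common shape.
P = [1, 4, 6] / [2] / [3] / [5];  Q = [1, 2, 5] / [3] / [4] / [6];  common shape = (3, 1, 1, 1)

Row-insert the values π_1, π_2, … into P one at a time, bumping the leftmost entry strictly greater than the inserted value down to the next row. The recording tableau Q records, in position (i, j), the step at which that cell was added to P.
  Insert 3 (step 1): P = [3];  Q = [1]
  Insert 5 (step 2): P = [3, 5];  Q = [1, 2]
  Insert 4 (step 3): P = [3, 4] / [5];  Q = [1, 2] / [3]
  Insert 2 (step 4): P = [2, 4] / [3] / [5];  Q = [1, 2] / [3] / [4]
  Insert 6 (step 5): P = [2, 4, 6] / [3] / [5];  Q = [1, 2, 5] / [3] / [4]
  Insert 1 (step 6): P = [1, 4, 6] / [2] / [3] / [5];  Q = [1, 2, 5] / [3] / [4] / [6]
Final shape: (3, 1, 1, 1).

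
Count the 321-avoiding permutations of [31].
C_31 = 14544636039226909

These 321-avoiding permutations are counted by the Catalan number C_n = (1/(n + 1)) · C(2n, n). For n = 31: C_31 = (1/32) · C(62, 31) = 465428353255261088/32 = 14544636039226909.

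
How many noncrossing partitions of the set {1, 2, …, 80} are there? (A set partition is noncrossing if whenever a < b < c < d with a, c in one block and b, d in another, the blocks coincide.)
C_80 = 1136359577947336271931632877004667456667613940

These noncrossing partitions are counted by the Catalan number C_n = (1/(n + 1)) · C(2n, n). For n = 80: C_80 = (1/81) · C(160, 80) = 92045125813734238026462263037378063990076729140/81 = 1136359577947336271931632877004667456667613940.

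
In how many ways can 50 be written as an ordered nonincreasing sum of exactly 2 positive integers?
p(50, 2 parts) = 25

Partitions of n into exactly k parts are in bijection with partitions of n − k into at most k parts (subtract 1 from each part). So p(50, exactly 2) = p(48, parts ≤ 2). Computing via the recurrence p(m, j) = p(m, j−1) + p(m−j, j) gives 25.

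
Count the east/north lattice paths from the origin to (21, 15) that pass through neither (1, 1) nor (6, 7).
Number of paths = 2395622592

Inclusion–exclusion. Total paths: C(36, 21) = 5567902560. Through P₁: C(2, 1)·C(34, 20) = 2783951280. Through P₂: C(13, 6)·C(23, 15) = 841378824. Since P₁ is strictly southwest of P₂, a monotone path through both must visit P₁ then P₂; paths through both = C(2, 1)·C(11, 5)·C(23, 15) = 453050136. Avoid both = 5567902560 − 2783951280 − 841378824 + 453050136 = 2395622592.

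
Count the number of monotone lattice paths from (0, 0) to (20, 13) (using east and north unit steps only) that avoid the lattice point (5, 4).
Number of paths = 408420936

Total paths from (0, 0) to (20, 13): C(33, 20) = 573166440. Paths through (5, 4): (paths (0, 0) → (5, 4)) × (paths (5, 4) → (20, 13)) = C(9, 5) · C(24, 15) = 126 · 1307504 = 164745504. Avoidance count = 573166440 − 164745504 = 408420936.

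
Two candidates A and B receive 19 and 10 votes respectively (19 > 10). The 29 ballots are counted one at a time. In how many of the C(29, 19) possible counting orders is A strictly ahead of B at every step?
Strict-lead orderings = 6216210

Total orderings of the 29 votes with 19 for A: C(29, 19) = 20030010. By the Bertrand ballot formula (Cycle Lemma / reflection principle), the number of orderings in which A is strictly ahead of B throughout is (p − q)/(p + q) · C(p + q, p) = (19 − 10)/(19 + 10) · 20030010 = 6216210.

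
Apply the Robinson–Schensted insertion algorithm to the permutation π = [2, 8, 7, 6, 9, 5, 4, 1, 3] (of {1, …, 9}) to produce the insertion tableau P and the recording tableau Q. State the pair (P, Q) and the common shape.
P = [1, 3, 9] / [2, 4] / [5] / [6] / [7] / [8];  Q = [1, 2, 5] / [3, 9] / [4] / [6] / [7] / [8];  common shape = (3, 2, 1, 1, 1, 1)

Row-insert the values π_1, π_2, … into P one at a time, bumping the leftmost entry strictly greater than the inserted value down to the next row. The recording tableau Q records, in position (i, j), the step at which that cell was added to P.
  Insert 2 (step 1): P = [2];  Q = [1]
  Insert 8 (step 2): P = [2, 8];  Q = [1, 2]
  Insert 7 (step 3): P = [2, 7] / [8];  Q = [1, 2] / [3]
  Insert 6 (step 4): P = [2, 6] / [7] / [8];  Q = [1, 2] / [3] / [4]
  Insert 9 (step 5): P = [2, 6, 9] / [7] / [8];  Q = [1, 2, 5] / [3] / [4]
  Insert 5 (step 6): P = [2, 5, 9] / [6] / [7] / [8];  Q = [1, 2, 5] / [3] / [4] / [6]
  Insert 4 (step 7): P = [2, 4, 9] / [5] / [6] / [7] / [8];  Q = [1, 2, 5] / [3] / [4] / [6] / [7]
  Insert 1 (step 8): P = [1, 4, 9] / [2] / [5] / [6] / [7] / [8];  Q = [1, 2, 5] / [3] / [4] / [6] / [7] / [8]
  Insert 3 (step 9): P = [1, 3, 9] / [2, 4] / [5] / [6] / [7] / [8];  Q = [1, 2, 5] / [3, 9] / [4] / [6] / [7] / [8]
Final shape: (3, 2, 1, 1, 1, 1).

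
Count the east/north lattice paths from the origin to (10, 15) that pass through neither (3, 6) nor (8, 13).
Number of paths = 1486028

Inclusion–exclusion. Total paths: C(25, 10) = 3268760. Through P₁: C(9, 3)·C(16, 7) = 960960. Through P₂: C(21, 8)·C(4, 2) = 1220940. Since P₁ is strictly southwest of P₂, a monotone path through both must visit P₁ then P₂; paths through both = C(9, 3)·C(12, 5)·C(4, 2) = 399168. Avoid both = 3268760 − 960960 − 1220940 + 399168 = 1486028.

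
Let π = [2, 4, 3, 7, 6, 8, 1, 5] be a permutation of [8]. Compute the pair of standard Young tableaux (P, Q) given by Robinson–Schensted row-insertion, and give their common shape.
P = [1, 3, 5, 8] / [2, 6] / [4, 7];  Q = [1, 2, 4, 6] / [3, 5] / [7, 8];  common shape = (4, 2, 2)

Row-insert the values π_1, π_2, … into P one at a time, bumping the leftmost entry strictly greater than the inserted value down to the next row. The recording tableau Q records, in position (i, j), the step at which that cell was added to P.
  Insert 2 (step 1): P = [2];  Q = [1]
  Insert 4 (step 2): P = [2, 4];  Q = [1, 2]
  Insert 3 (step 3): P = [2, 3] / [4];  Q = [1, 2] / [3]
  Insert 7 (step 4): P = [2, 3, 7] / [4];  Q = [1, 2, 4] / [3]
  Insert 6 (step 5): P = [2, 3, 6] / [4, 7];  Q = [1, 2, 4] / [3, 5]
  Insert 8 (step 6): P = [2, 3, 6, 8] / [4, 7];  Q = [1, 2, 4, 6] / [3, 5]
  Insert 1 (step 7): P = [1, 3, 6, 8] / [2, 7] / [4];  Q = [1, 2, 4, 6] / [3, 5] / [7]
  Insert 5 (step 8): P = [1, 3, 5, 8] / [2, 6] / [4, 7];  Q = [1, 2, 4, 6] / [3, 5] / [7, 8]
Final shape: (4, 2, 2).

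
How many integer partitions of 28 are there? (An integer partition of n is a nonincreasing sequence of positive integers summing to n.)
p(28) = 3718

Compute p(n) via the recurrence p(n, m) = p(n, m−1) + p(n−m, m), where p(n, m) counts partitions of n with all parts ≤ m and p(n) = p(n, n). The base cases are p(0, m) = 1 and p(n, 0) = 0 for n > 0. Filling the table yields p(28) = 3718. (Euler's pentagonal recurrence is an alternative.)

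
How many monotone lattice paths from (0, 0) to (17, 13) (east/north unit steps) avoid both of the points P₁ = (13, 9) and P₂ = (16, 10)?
Number of paths = 71652230

Inclusion–exclusion. Total paths: C(30, 17) = 119759850. Through P₁: C(22, 13)·C(8, 4) = 34819400. Through P₂: C(26, 16)·C(4, 1) = 21246940. Since P₁ is strictly southwest of P₂, a monotone path through both must visit P₁ then P₂; paths through both = C(22, 13)·C(4, 3)·C(4, 1) = 7958720. Avoid both = 119759850 − 34819400 − 21246940 + 7958720 = 71652230.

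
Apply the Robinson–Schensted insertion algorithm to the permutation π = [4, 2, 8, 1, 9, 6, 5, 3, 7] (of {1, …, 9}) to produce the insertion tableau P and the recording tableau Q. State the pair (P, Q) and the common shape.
P = [1, 3, 7] / [2, 5, 9] / [4, 6] / [8];  Q = [1, 3, 5] / [2, 6, 9] / [4, 7] / [8];  common shape = (3, 3, 2, 1)

Row-insert the values π_1, π_2, … into P one at a time, bumping the leftmost entry strictly greater than the inserted value down to the next row. The recording tableau Q records, in position (i, j), the step at which that cell was added to P.
  Insert 4 (step 1): P = [4];  Q = [1]
  Insert 2 (step 2): P = [2] / [4];  Q = [1] / [2]
  Insert 8 (step 3): P = [2, 8] / [4];  Q = [1, 3] / [2]
  Insert 1 (step 4): P = [1, 8] / [2] / [4];  Q = [1, 3] / [2] / [4]
  Insert 9 (step 5): P = [1, 8, 9] / [2] / [4];  Q = [1, 3, 5] / [2] / [4]
  Insert 6 (step 6): P = [1, 6, 9] / [2, 8] / [4];  Q = [1, 3, 5] / [2, 6] / [4]
  Insert 5 (step 7): P = [1, 5, 9] / [2, 6] / [4, 8];  Q = [1, 3, 5] / [2, 6] / [4, 7]
  Insert 3 (step 8): P = [1, 3, 9] / [2, 5] / [4, 6] / [8];  Q = [1, 3, 5] / [2, 6] / [4, 7] / [8]
  Insert 7 (step 9): P = [1, 3, 7] / [2, 5, 9] / [4, 6] / [8];  Q = [1, 3, 5] / [2, 6, 9] / [4, 7] / [8]
Final shape: (3, 3, 2, 1).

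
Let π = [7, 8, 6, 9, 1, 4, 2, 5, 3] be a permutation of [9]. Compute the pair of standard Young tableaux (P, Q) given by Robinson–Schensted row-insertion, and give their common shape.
P = [1, 2, 3] / [4, 5, 9] / [6, 8] / [7];  Q = [1, 2, 4] / [3, 6, 8] / [5, 9] / [7];  common shape = (3, 3, 2, 1)

Row-insert the values π_1, π_2, … into P one at a time, bumping the leftmost entry strictly greater than the inserted value down to the next row. The recording tableau Q records, in position (i, j), the step at which that cell was added to P.
  Insert 7 (step 1): P = [7];  Q = [1]
  Insert 8 (step 2): P = [7, 8];  Q = [1, 2]
  Insert 6 (step 3): P = [6, 8] / [7];  Q = [1, 2] / [3]
  Insert 9 (step 4): P = [6, 8, 9] / [7];  Q = [1, 2, 4] / [3]
  Insert 1 (step 5): P = [1, 8, 9] / [6] / [7];  Q = [1, 2, 4] / [3] / [5]
  Insert 4 (step 6): P = [1, 4, 9] / [6, 8] / [7];  Q = [1, 2, 4] / [3, 6] / [5]
  Insert 2 (step 7): P = [1, 2, 9] / [4, 8] / [6] / [7];  Q = [1, 2, 4] / [3, 6] / [5] / [7]
  Insert 5 (step 8): P = [1, 2, 5] / [4, 8, 9] / [6] / [7];  Q = [1, 2, 4] / [3, 6, 8] / [5] / [7]
  Insert 3 (step 9): P = [1, 2, 3] / [4, 5, 9] / [6, 8] / [7];  Q = [1, 2, 4] / [3, 6, 8] / [5, 9] / [7]
Final shape: (3, 3, 2, 1).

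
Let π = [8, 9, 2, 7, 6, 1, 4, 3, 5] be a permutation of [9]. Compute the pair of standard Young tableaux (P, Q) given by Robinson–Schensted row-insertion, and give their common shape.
P = [1, 3, 5] / [2, 4] / [6, 9] / [7] / [8];  Q = [1, 2, 9] / [3, 4] / [5, 7] / [6] / [8];  common shape = (3, 2, 2, 1, 1)

Row-insert the values π_1, π_2, … into P one at a time, bumping the leftmost entry strictly greater than the inserted value down to the next row. The recording tableau Q records, in position (i, j), the step at which that cell was added to P.
  Insert 8 (step 1): P = [8];  Q = [1]
  Insert 9 (step 2): P = [8, 9];  Q = [1, 2]
  Insert 2 (step 3): P = [2, 9] / [8];  Q = [1, 2] / [3]
  Insert 7 (step 4): P = [2, 7] / [8, 9];  Q = [1, 2] / [3, 4]
  Insert 6 (step 5): P = [2, 6] / [7, 9] / [8];  Q = [1, 2] / [3, 4] / [5]
  Insert 1 (step 6): P = [1, 6] / [2, 9] / [7] / [8];  Q = [1, 2] / [3, 4] / [5] / [6]
  Insert 4 (step 7): P = [1, 4] / [2, 6] / [7, 9] / [8];  Q = [1, 2] / [3, 4] / [5, 7] / [6]
  Insert 3 (step 8): P = [1, 3] / [2, 4] / [6, 9] / [7] / [8];  Q = [1, 2] / [3, 4] / [5, 7] / [6] / [8]
  Insert 5 (step 9): P = [1, 3, 5] / [2, 4] / [6, 9] / [7] / [8];  Q = [1, 2, 9] / [3, 4] / [5, 7] / [6] / [8]
Final shape: (3, 2, 2, 1, 1).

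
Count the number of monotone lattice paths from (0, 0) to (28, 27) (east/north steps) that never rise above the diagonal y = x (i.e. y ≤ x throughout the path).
Number of paths = 263747951750360

By the reflection principle (André's argument), the number of monotone paths to (28, 27) with n ≤ m that never go above y = x is C(55, 28) − C(55, 29) = 3824345300380220 − 3560597348629860 = 263747951750360.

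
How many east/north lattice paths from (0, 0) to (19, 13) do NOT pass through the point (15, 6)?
Number of paths = 329466480

Total paths from (0, 0) to (19, 13): C(32, 19) = 347373600. Paths through (15, 6): (paths (0, 0) → (15, 6)) × (paths (15, 6) → (19, 13)) = C(21, 15) · C(11, 4) = 54264 · 330 = 17907120. Avoidance count = 347373600 − 17907120 = 329466480.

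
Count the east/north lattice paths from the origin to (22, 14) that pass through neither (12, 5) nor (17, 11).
Number of paths = 2182203992

Inclusion–exclusion. Total paths: C(36, 22) = 3796297200. Through P₁: C(17, 12)·C(19, 10) = 571635064. Through P₂: C(28, 17)·C(8, 5) = 1202554080. Since P₁ is strictly southwest of P₂, a monotone path through both must visit P₁ then P₂; paths through both = C(17, 12)·C(11, 5)·C(8, 5) = 160095936. Avoid both = 3796297200 − 571635064 − 1202554080 + 160095936 = 2182203992.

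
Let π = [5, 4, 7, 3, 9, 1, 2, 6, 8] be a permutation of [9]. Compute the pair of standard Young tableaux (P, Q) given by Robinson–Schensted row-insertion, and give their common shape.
P = [1, 2, 6, 8] / [3, 7, 9] / [4] / [5];  Q = [1, 3, 5, 9] / [2, 7, 8] / [4] / [6];  common shape = (4, 3, 1, 1)

Row-insert the values π_1, π_2, … into P one at a time, bumping the leftmost entry strictly greater than the inserted value down to the next row. The recording tableau Q records, in position (i, j), the step at which that cell was added to P.
  Insert 5 (step 1): P = [5];  Q = [1]
  Insert 4 (step 2): P = [4] / [5];  Q = [1] / [2]
  Insert 7 (step 3): P = [4, 7] / [5];  Q = [1, 3] / [2]
  Insert 3 (step 4): P = [3, 7] / [4] / [5];  Q = [1, 3] / [2] / [4]
  Insert 9 (step 5): P = [3, 7, 9] / [4] / [5];  Q = [1, 3, 5] / [2] / [4]
  Insert 1 (step 6): P = [1, 7, 9] / [3] / [4] / [5];  Q = [1, 3, 5] / [2] / [4] / [6]
  Insert 2 (step 7): P = [1, 2, 9] / [3, 7] / [4] / [5];  Q = [1, 3, 5] / [2, 7] / [4] / [6]
  Insert 6 (step 8): P = [1, 2, 6] / [3, 7, 9] / [4] / [5];  Q = [1, 3, 5] / [2, 7, 8] / [4] / [6]
  Insert 8 (step 9): P = [1, 2, 6, 8] / [3, 7, 9] / [4] / [5];  Q = [1, 3, 5, 9] / [2, 7, 8] / [4] / [6]
Final shape: (4, 3, 1, 1).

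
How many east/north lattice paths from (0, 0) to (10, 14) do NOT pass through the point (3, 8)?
Number of paths = 1678116

Total paths from (0, 0) to (10, 14): C(24, 10) = 1961256. Paths through (3, 8): (paths (0, 0) → (3, 8)) × (paths (3, 8) → (10, 14)) = C(11, 3) · C(13, 7) = 165 · 1716 = 283140. Avoidance count = 1961256 − 283140 = 1678116.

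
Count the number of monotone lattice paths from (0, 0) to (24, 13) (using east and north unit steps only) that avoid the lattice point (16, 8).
Number of paths = 2615916123

Total paths from (0, 0) to (24, 13): C(37, 24) = 3562467300. Paths through (16, 8): (paths (0, 0) → (16, 8)) × (paths (16, 8) → (24, 13)) = C(24, 16) · C(13, 8) = 735471 · 1287 = 946551177. Avoidance count = 3562467300 − 946551177 = 2615916123.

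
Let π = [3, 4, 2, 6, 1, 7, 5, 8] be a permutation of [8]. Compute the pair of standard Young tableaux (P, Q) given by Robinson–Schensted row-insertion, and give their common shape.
P = [1, 4, 5, 7, 8] / [2, 6] / [3];  Q = [1, 2, 4, 6, 8] / [3, 7] / [5];  common shape = (5, 2, 1)

Row-insert the values π_1, π_2, … into P one at a time, bumping the leftmost entry strictly greater than the inserted value down to the next row. The recording tableau Q records, in position (i, j), the step at which that cell was added to P.
  Insert 3 (step 1): P = [3];  Q = [1]
  Insert 4 (step 2): P = [3, 4];  Q = [1, 2]
  Insert 2 (step 3): P = [2, 4] / [3];  Q = [1, 2] / [3]
  Insert 6 (step 4): P = [2, 4, 6] / [3];  Q = [1, 2, 4] / [3]
  Insert 1 (step 5): P = [1, 4, 6] / [2] / [3];  Q = [1, 2, 4] / [3] / [5]
  Insert 7 (step 6): P = [1, 4, 6, 7] / [2] / [3];  Q = [1, 2, 4, 6] / [3] / [5]
  Insert 5 (step 7): P = [1, 4, 5, 7] / [2, 6] / [3];  Q = [1, 2, 4, 6] / [3, 7] / [5]
  Insert 8 (step 8): P = [1, 4, 5, 7, 8] / [2, 6] / [3];  Q = [1, 2, 4, 6, 8] / [3, 7] / [5]
Final shape: (5, 2, 1).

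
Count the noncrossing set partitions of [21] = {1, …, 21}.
C_21 = 24466267020

These noncrossing partitions are counted by the Catalan number C_n = (1/(n + 1)) · C(2n, n). For n = 21: C_21 = (1/22) · C(42, 21) = 538257874440/22 = 24466267020.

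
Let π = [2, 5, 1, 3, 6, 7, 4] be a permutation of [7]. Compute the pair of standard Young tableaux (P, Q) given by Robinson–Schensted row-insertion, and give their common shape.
P = [1, 3, 4, 7] / [2, 5, 6];  Q = [1, 2, 5, 6] / [3, 4, 7];  common shape = (4, 3)

Row-insert the values π_1, π_2, … into P one at a time, bumping the leftmost entry strictly greater than the inserted value down to the next row. The recording tableau Q records, in position (i, j), the step at which that cell was added to P.
  Insert 2 (step 1): P = [2];  Q = [1]
  Insert 5 (step 2): P = [2, 5];  Q = [1, 2]
  Insert 1 (step 3): P = [1, 5] / [2];  Q = [1, 2] / [3]
  Insert 3 (step 4): P = [1, 3] / [2, 5];  Q = [1, 2] / [3, 4]
  Insert 6 (step 5): P = [1, 3, 6] / [2, 5];  Q = [1, 2, 5] / [3, 4]
  Insert 7 (step 6): P = [1, 3, 6, 7] / [2, 5];  Q = [1, 2, 5, 6] / [3, 4]
  Insert 4 (step 7): P = [1, 3, 4, 7] / [2, 5, 6];  Q = [1, 2, 5, 6] / [3, 4, 7]
Final shape: (4, 3).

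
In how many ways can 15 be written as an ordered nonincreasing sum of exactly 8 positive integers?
p(15, 8 parts) = 15

Partitions of n into exactly k parts ↔ partitions of n − k into at most k parts (subtract 1 from each part). For n = 15, k = 8, the partitions are: 8+1+1+1+1+1+1+1, 7+2+1+1+1+1+1+1, 6+3+1+1+1+1+1+1, 6+2+2+1+1+1+1+1, 5+4+1+1+1+1+1+1, 5+3+2+1+1+1+1+1, 5+2+2+2+1+1+1+1, 4+4+2+1+1+1+1+1, 4+3+3+1+1+1+1+1, 4+3+2+2+1+1+1+1, 4+2+2+2+2+1+1+1, 3+3+3+2+1+1+1+1, 3+3+2+2+2+1+1+1, 3+2+2+2+2+2+1+1, 2+2+2+2+2+2+2+1. Count = 15.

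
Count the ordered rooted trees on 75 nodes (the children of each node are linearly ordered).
C_74 = 311496878311103321137536291518809134027240

These ordered rooted trees are counted by the Catalan number C_n = (1/(n + 1)) · C(2n, n). For n = 74: C_74 = (1/75) · C(148, 74) = 23362265873332749085315221863910685052043000/75 = 311496878311103321137536291518809134027240.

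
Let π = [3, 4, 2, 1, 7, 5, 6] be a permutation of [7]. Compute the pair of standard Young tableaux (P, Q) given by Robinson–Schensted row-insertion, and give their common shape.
P = [1, 4, 5, 6] / [2, 7] / [3];  Q = [1, 2, 5, 7] / [3, 6] / [4];  common shape = (4, 2, 1)

Row-insert the values π_1, π_2, … into P one at a time, bumping the leftmost entry strictly greater than the inserted value down to the next row. The recording tableau Q records, in position (i, j), the step at which that cell was added to P.
  Insert 3 (step 1): P = [3];  Q = [1]
  Insert 4 (step 2): P = [3, 4];  Q = [1, 2]
  Insert 2 (step 3): P = [2, 4] / [3];  Q = [1, 2] / [3]
  Insert 1 (step 4): P = [1, 4] / [2] / [3];  Q = [1, 2] / [3] / [4]
  Insert 7 (step 5): P = [1, 4, 7] / [2] / [3];  Q = [1, 2, 5] / [3] / [4]
  Insert 5 (step 6): P = [1, 4, 5] / [2, 7] / [3];  Q = [1, 2, 5] / [3, 6] / [4]
  Insert 6 (step 7): P = [1, 4, 5, 6] / [2, 7] / [3];  Q = [1, 2, 5, 7] / [3, 6] / [4]
Final shape: (4, 2, 1).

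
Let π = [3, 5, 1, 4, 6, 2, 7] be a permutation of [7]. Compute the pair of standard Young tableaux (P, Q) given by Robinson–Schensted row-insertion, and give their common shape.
P = [1, 2, 6, 7] / [3, 4] / [5];  Q = [1, 2, 5, 7] / [3, 4] / [6];  common shape = (4, 2, 1)

Row-insert the values π_1, π_2, … into P one at a time, bumping the leftmost entry strictly greater than the inserted value down to the next row. The recording tableau Q records, in position (i, j), the step at which that cell was added to P.
  Insert 3 (step 1): P = [3];  Q = [1]
  Insert 5 (step 2): P = [3, 5];  Q = [1, 2]
  Insert 1 (step 3): P = [1, 5] / [3];  Q = [1, 2] / [3]
  Insert 4 (step 4): P = [1, 4] / [3, 5];  Q = [1, 2] / [3, 4]
  Insert 6 (step 5): P = [1, 4, 6] / [3, 5];  Q = [1, 2, 5] / [3, 4]
  Insert 2 (step 6): P = [1, 2, 6] / [3, 4] / [5];  Q = [1, 2, 5] / [3, 4] / [6]
  Insert 7 (step 7): P = [1, 2, 6, 7] / [3, 4] / [5];  Q = [1, 2, 5, 7] / [3, 4] / [6]
Final shape: (4, 2, 1).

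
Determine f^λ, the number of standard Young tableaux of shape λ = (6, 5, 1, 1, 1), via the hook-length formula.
# SYT of shape (6, 5, 1, 1, 1) = 21021

Hook-length formula: f^λ = n! / Π hook(c), product over all cells c of the Young diagram. For λ = (6, 5, 1, 1, 1), n = 14 boxes. Hook lengths by row (left-to-right, top-to-bottom): [10, 6, 5, 4, 3, 1]; [8, 4, 3, 2, 1]; [3]; [2]; [1]. Product of hooks = 4147200. So f^λ = 14! / 4147200 = 87178291200 / 4147200 = 21021.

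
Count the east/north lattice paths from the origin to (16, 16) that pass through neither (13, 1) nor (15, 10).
Number of paths = 578193036

Inclusion–exclusion. Total paths: C(32, 16) = 601080390. Through P₁: C(14, 13)·C(18, 3) = 11424. Through P₂: C(25, 15)·C(7, 1) = 22881320. Since P₁ is strictly southwest of P₂, a monotone path through both must visit P₁ then P₂; paths through both = C(14, 13)·C(11, 2)·C(7, 1) = 5390. Avoid both = 601080390 − 11424 − 22881320 + 5390 = 578193036.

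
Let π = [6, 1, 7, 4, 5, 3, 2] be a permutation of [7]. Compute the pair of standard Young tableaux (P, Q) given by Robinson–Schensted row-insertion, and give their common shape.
P = [1, 2, 5] / [3, 7] / [4] / [6];  Q = [1, 3, 5] / [2, 4] / [6] / [7];  common shape = (3, 2, 1, 1)

Row-insert the values π_1, π_2, … into P one at a time, bumping the leftmost entry strictly greater than the inserted value down to the next row. The recording tableau Q records, in position (i, j), the step at which that cell was added to P.
  Insert 6 (step 1): P = [6];  Q = [1]
  Insert 1 (step 2): P = [1] / [6];  Q = [1] / [2]
  Insert 7 (step 3): P = [1, 7] / [6];  Q = [1, 3] / [2]
  Insert 4 (step 4): P = [1, 4] / [6, 7];  Q = [1, 3] / [2, 4]
  Insert 5 (step 5): P = [1, 4, 5] / [6, 7];  Q = [1, 3, 5] / [2, 4]
  Insert 3 (step 6): P = [1, 3, 5] / [4, 7] / [6];  Q = [1, 3, 5] / [2, 4] / [6]
  Insert 2 (step 7): P = [1, 2, 5] / [3, 7] / [4] / [6];  Q = [1, 3, 5] / [2, 4] / [6] / [7]
Final shape: (3, 2, 1, 1).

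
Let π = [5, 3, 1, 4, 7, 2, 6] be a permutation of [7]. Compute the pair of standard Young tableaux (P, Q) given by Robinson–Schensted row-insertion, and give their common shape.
P = [1, 2, 6] / [3, 4, 7] / [5];  Q = [1, 4, 5] / [2, 6, 7] / [3];  common shape = (3, 3, 1)

Row-insert the values π_1, π_2, … into P one at a time, bumping the leftmost entry strictly greater than the inserted value down to the next row. The recording tableau Q records, in position (i, j), the step at which that cell was added to P.
  Insert 5 (step 1): P = [5];  Q = [1]
  Insert 3 (step 2): P = [3] / [5];  Q = [1] / [2]
  Insert 1 (step 3): P = [1] / [3] / [5];  Q = [1] / [2] / [3]
  Insert 4 (step 4): P = [1, 4] / [3] / [5];  Q = [1, 4] / [2] / [3]
  Insert 7 (step 5): P = [1, 4, 7] / [3] / [5];  Q = [1, 4, 5] / [2] / [3]
  Insert 2 (step 6): P = [1, 2, 7] / [3, 4] / [5];  Q = [1, 4, 5] / [2, 6] / [3]
  Insert 6 (step 7): P = [1, 2, 6] / [3, 4, 7] / [5];  Q = [1, 4, 5] / [2, 6, 7] / [3]
Final shape: (3, 3, 1).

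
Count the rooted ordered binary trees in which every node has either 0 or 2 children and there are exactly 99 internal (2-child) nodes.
C_99 = 227508830794229349661819540395688853956041682601541047340

These full binary trees are counted by the Catalan number C_n = (1/(n + 1)) · C(2n, n). For n = 99: C_99 = (1/100) · C(198, 99) = 22750883079422934966181954039568885395604168260154104734000/100 = 227508830794229349661819540395688853956041682601541047340.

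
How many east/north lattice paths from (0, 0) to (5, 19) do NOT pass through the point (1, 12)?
Number of paths = 38214

Total paths from (0, 0) to (5, 19): C(24, 5) = 42504. Paths through (1, 12): (paths (0, 0) → (1, 12)) × (paths (1, 12) → (5, 19)) = C(13, 1) · C(11, 4) = 13 · 330 = 4290. Avoidance count = 42504 − 4290 = 38214.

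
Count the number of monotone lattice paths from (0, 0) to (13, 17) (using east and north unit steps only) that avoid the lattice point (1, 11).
Number of paths = 119537082

Total paths from (0, 0) to (13, 17): C(30, 13) = 119759850. Paths through (1, 11): (paths (0, 0) → (1, 11)) × (paths (1, 11) → (13, 17)) = C(12, 1) · C(18, 12) = 12 · 18564 = 222768. Avoidance count = 119759850 − 222768 = 119537082.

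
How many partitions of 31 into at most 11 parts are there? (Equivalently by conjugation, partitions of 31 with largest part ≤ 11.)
p(31, parts ≤ 11) = 4802

Use the recurrence p(n, m) = p(n, m−1) + p(n−m, m): either the largest part is < m (count p(n, m−1)) or the largest part is exactly m (remove one copy of m, count p(n−m, m)). With p(0, ·) = 1 this gives p(31, parts ≤ 11) = 4802. (By conjugating Young diagrams, this also counts partitions of 31 into at most 11 parts.)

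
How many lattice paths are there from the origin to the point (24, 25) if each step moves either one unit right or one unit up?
Number of paths = 63205303218876

A monotone lattice path from (0, 0) to (24, 25) consists of 24 east steps and 25 north steps in some order, so it is determined by which 24 of the 49 steps are east. The count is C(49, 24) = 63205303218876.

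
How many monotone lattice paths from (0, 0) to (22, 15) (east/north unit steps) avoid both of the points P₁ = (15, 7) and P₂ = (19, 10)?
Number of paths = 7479334800

Inclusion–exclusion. Total paths: C(37, 22) = 9364199760. Through P₁: C(22, 15)·C(15, 7) = 1097450640. Through P₂: C(29, 19)·C(8, 3) = 1121680560. Since P₁ is strictly southwest of P₂, a monotone path through both must visit P₁ then P₂; paths through both = C(22, 15)·C(7, 4)·C(8, 3) = 334266240. Avoid both = 9364199760 − 1097450640 − 1121680560 + 334266240 = 7479334800.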